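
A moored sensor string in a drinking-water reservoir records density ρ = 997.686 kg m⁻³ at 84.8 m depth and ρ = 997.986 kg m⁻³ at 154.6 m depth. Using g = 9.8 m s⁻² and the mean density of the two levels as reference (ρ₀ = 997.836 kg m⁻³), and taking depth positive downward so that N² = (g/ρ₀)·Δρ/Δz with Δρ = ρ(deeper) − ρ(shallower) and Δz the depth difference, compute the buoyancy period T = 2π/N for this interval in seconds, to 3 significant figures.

Δρ = 997.986 − 997.686 = 0.300 kg m⁻³ over Δz = 154.6 − 84.8 = 69.8 m.
N² = (9.8/997.836) × (0.300/69.8) = 4.2212 × 10⁻⁵ s⁻².
N = √(4.2212 × 10⁻⁵) = 6.4971 × 10⁻³ rad s⁻¹, so T = 2π/N = 967.08 s ≈ 967 s.

967 s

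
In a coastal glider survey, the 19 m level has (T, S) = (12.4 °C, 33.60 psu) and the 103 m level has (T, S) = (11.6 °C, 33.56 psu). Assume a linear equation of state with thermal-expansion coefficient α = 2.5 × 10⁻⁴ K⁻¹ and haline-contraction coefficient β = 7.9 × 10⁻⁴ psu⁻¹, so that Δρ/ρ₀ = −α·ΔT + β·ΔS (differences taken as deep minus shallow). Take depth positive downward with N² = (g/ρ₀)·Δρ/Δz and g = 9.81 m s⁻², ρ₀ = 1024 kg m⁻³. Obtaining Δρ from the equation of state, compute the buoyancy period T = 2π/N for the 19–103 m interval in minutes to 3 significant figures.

23.6 min

ΔT = -0.8 K, ΔS = -0.04 psu (deep − shallow).
Δρ/ρ₀ = −αΔT + βΔS = 2.00 × 10⁻⁴ − 3.16 × 10⁻⁵ = 1.684 × 10⁻⁴, so Δρ ≈ 0.1724 kg m⁻³.
N² = (g/ρ₀)·Δρ/Δz = g·(Δρ/ρ₀)/Δz = 9.81 × 1.684 × 10⁻⁴ / 84 = 1.9667 × 10⁻⁵ s⁻².
N = √(1.9667 × 10⁻⁵) = 4.4347 × 10⁻³ rad s⁻¹ → T = 2π/N = 1.4168 × 10³ s = 23.613 min ≈ 23.6 min.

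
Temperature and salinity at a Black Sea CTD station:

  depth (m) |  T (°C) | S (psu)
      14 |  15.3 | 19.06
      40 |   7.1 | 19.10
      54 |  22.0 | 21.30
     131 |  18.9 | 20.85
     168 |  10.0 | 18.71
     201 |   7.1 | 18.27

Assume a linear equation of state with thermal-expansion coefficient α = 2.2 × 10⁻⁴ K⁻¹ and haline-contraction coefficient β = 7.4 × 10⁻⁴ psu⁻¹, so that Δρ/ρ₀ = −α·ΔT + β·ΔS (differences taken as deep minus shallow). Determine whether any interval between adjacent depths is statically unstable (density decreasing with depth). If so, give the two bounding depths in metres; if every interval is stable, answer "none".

Evaluate Δρ/ρ₀ = −αΔT + βΔS across each adjacent pair:
  14–40 m: −αΔT+βΔS = −(2.2 × 10⁻⁴)(-8.2)+(7.4 × 10⁻⁴)(+0.04) = 1.8 × 10⁻³ → stable
  40–54 m: −αΔT+βΔS = −(2.2 × 10⁻⁴)(+14.9)+(7.4 × 10⁻⁴)(+2.20) = -1.6 × 10⁻³ → UNSTABLE
  54–131 m: −αΔT+βΔS = −(2.2 × 10⁻⁴)(-3.1)+(7.4 × 10⁻⁴)(-0.45) = 3.5 × 10⁻⁴ → stable
  131–168 m: −αΔT+βΔS = −(2.2 × 10⁻⁴)(-8.9)+(7.4 × 10⁻⁴)(-2.14) = 3.7 × 10⁻⁴ → stable
  168–201 m: −αΔT+βΔS = −(2.2 × 10⁻⁴)(-2.9)+(7.4 × 10⁻⁴)(-0.44) = 3.1 × 10⁻⁴ → stable
The 40–54 m interval has Δρ < 0: lighter water underlies denser water.

40–54 m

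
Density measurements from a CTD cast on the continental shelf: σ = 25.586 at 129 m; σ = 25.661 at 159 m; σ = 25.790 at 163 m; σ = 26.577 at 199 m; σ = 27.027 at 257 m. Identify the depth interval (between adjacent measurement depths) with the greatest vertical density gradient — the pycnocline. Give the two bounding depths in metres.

Compute the density gradient over each adjacent pair:
  129–159 m: Δρ/Δz = 0.075/30 = 2.5 × 10⁻³ kg m⁻⁴
  159–163 m: Δρ/Δz = 0.129/4 = 0.032 kg m⁻⁴
  163–199 m: Δρ/Δz = 0.787/36 = 0.022 kg m⁻⁴
  199–257 m: Δρ/Δz = 0.450/58 = 7.8 × 10⁻³ kg m⁻⁴
The largest gradient is in the 159–163 m interval — the pycnocline.

159–163 m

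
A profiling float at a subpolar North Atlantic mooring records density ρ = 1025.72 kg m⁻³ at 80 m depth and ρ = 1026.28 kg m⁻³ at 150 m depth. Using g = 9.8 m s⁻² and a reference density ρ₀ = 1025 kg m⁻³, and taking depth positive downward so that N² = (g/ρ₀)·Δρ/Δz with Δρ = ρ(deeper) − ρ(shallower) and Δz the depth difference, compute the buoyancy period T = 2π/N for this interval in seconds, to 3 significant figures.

Δρ = 1026.28 − 1025.72 = 0.56 kg m⁻³ over Δz = 150 − 80 = 70 m.
N² = (9.8/1025) × (0.56/70) = 7.6488 × 10⁻⁵ s⁻².
N = √(7.6488 × 10⁻⁵) = 8.7457 × 10⁻³ rad s⁻¹, so T = 2π/N = 718.43 s ≈ 718 s.

718 s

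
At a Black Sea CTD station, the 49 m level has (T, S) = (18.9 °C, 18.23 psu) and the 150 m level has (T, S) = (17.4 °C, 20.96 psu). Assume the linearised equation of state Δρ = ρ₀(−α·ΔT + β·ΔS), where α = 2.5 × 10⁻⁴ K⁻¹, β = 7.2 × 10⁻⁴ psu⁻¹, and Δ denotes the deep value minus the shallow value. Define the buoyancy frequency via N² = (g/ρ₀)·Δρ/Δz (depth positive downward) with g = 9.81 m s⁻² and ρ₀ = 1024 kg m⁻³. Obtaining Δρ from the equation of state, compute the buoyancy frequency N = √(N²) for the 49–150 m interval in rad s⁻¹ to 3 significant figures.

ΔT = -1.5 K, ΔS = +2.73 psu (deep − shallow).
Δρ/ρ₀ = −αΔT + βΔS = 3.75 × 10⁻⁴ + 1.9656 × 10⁻³ = 2.3406 × 10⁻³, so Δρ ≈ 2.397 kg m⁻³.
N² = (g/ρ₀)·Δρ/Δz = g·(Δρ/ρ₀)/Δz = 9.81 × 2.3406 × 10⁻³ / 101 = 2.2734 × 10⁻⁴ s⁻².
N = √(2.2734 × 10⁻⁴) = 0.015078 rad s⁻¹ ≈ 0.0151 rad s⁻¹.

0.0151 rad s⁻¹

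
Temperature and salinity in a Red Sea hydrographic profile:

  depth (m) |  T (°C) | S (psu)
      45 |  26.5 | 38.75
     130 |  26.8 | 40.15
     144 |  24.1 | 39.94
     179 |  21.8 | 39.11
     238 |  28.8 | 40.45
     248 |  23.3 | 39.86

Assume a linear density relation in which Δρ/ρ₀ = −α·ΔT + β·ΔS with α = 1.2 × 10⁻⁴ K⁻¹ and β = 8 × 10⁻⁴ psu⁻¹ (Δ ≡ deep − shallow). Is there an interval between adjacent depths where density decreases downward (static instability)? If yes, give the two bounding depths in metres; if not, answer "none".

144–179 m

Evaluate Δρ/ρ₀ = −αΔT + βΔS across each adjacent pair:
  45–130 m: −αΔT+βΔS = −(1.2 × 10⁻⁴)(+0.3)+(8 × 10⁻⁴)(+1.40) = 1.1 × 10⁻³ → stable
  130–144 m: −αΔT+βΔS = −(1.2 × 10⁻⁴)(-2.7)+(8 × 10⁻⁴)(-0.21) = 1.6 × 10⁻⁴ → stable
  144–179 m: −αΔT+βΔS = −(1.2 × 10⁻⁴)(-2.3)+(8 × 10⁻⁴)(-0.83) = -3.9 × 10⁻⁴ → UNSTABLE
  179–238 m: −αΔT+βΔS = −(1.2 × 10⁻⁴)(+7.0)+(8 × 10⁻⁴)(+1.34) = 2.3 × 10⁻⁴ → stable
  238–248 m: −αΔT+βΔS = −(1.2 × 10⁻⁴)(-5.5)+(8 × 10⁻⁴)(-0.59) = 1.9 × 10⁻⁴ → stable
The 144–179 m interval has Δρ < 0: lighter water underlies denser water.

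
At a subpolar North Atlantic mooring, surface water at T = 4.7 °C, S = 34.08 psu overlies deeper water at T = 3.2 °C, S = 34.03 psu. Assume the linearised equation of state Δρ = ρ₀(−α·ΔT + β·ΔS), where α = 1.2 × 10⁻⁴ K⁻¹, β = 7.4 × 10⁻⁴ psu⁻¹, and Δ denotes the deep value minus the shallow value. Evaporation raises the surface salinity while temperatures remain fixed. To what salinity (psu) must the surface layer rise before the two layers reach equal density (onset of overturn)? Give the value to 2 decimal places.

Neutral buoyancy requires −α(T_deep − T_surf) + β(S_deep − S_surf′) = 0.
S_surf′ = S_deep − (α/β)·ΔT = 34.03 − (1.2 × 10⁻⁴/7.4 × 10⁻⁴)·(-1.5) = 34.2732 psu.
Increase required: 34.2732 − 34.08 = 0.1932 psu.

34.27 psu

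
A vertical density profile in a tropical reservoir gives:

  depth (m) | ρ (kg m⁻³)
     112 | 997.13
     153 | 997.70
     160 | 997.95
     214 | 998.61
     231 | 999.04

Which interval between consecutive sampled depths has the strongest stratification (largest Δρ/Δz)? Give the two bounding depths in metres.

Compute the density gradient over each adjacent pair:
  112–153 m: Δρ/Δz = 0.57/41 = 0.014 kg m⁻⁴
  153–160 m: Δρ/Δz = 0.25/7 = 0.036 kg m⁻⁴
  160–214 m: Δρ/Δz = 0.66/54 = 0.012 kg m⁻⁴
  214–231 m: Δρ/Δz = 0.43/17 = 0.025 kg m⁻⁴
The largest gradient is in the 153–160 m interval — the pycnocline.

153–160 m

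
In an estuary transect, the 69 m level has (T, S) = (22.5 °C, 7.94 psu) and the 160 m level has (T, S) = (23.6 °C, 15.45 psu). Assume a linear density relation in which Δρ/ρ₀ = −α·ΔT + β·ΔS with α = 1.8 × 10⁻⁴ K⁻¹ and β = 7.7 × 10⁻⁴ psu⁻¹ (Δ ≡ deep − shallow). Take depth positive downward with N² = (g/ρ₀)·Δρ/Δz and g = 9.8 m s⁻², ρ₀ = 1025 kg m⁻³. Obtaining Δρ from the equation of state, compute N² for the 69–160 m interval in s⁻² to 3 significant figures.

6.01 × 10⁻⁴ s⁻²

ΔT = +1.1 K, ΔS = +7.51 psu (deep − shallow).
Δρ/ρ₀ = −αΔT + βΔS = -1.98 × 10⁻⁴ + 5.7827 × 10⁻³ = 5.5847 × 10⁻³, so Δρ ≈ 5.724 kg m⁻³.
N² = (g/ρ₀)·Δρ/Δz = g·(Δρ/ρ₀)/Δz = 9.8 × 5.5847 × 10⁻³ / 91 = 6.0143 × 10⁻⁴ s⁻² ≈ 6.01 × 10⁻⁴ s⁻².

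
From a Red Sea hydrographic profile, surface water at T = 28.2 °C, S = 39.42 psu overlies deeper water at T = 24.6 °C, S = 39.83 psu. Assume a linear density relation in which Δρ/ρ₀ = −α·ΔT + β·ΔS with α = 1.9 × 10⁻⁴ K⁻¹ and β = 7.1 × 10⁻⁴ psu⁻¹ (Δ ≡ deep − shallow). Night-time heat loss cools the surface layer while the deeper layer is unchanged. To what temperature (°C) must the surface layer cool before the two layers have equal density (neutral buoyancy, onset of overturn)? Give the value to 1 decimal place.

23.1 °C

Neutral buoyancy requires Δρ = 0, i.e. −α(T_deep − T_surf′) + β(S_deep − S_surf) = 0.
T_surf′ = T_deep − (β/α)·ΔS = 24.6 − (7.1 × 10⁻⁴/1.9 × 10⁻⁴)·(+0.41) = 23.068 °C.
Cooling required: 28.2 − (23.068) = 5.132 °C.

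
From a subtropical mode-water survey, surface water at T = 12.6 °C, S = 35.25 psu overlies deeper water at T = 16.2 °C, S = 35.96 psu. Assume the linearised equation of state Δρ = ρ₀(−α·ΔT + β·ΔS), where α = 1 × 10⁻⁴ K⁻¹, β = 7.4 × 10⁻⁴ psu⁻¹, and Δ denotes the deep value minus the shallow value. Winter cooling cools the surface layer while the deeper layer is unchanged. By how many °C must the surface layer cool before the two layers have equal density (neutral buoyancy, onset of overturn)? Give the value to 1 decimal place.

1.7 °C

Neutral buoyancy requires Δρ = 0, i.e. −α(T_deep − T_surf′) + β(S_deep − S_surf) = 0.
T_surf′ = T_deep − (β/α)·ΔS = 16.2 − (7.4 × 10⁻⁴/1 × 10⁻⁴)·(+0.71) = 10.946 °C.
Cooling required: 12.6 − (10.946) = 1.654 °C.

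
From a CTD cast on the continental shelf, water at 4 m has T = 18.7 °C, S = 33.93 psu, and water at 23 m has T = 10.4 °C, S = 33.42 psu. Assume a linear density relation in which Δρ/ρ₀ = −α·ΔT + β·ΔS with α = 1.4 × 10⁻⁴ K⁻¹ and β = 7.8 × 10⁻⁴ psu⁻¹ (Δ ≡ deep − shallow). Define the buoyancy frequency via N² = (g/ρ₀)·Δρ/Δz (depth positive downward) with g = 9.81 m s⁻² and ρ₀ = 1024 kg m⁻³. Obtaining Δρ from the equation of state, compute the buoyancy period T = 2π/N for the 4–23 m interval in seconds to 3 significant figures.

316 s

ΔT = -8.3 K, ΔS = -0.51 psu (deep − shallow).
Δρ/ρ₀ = −αΔT + βΔS = 1.162 × 10⁻³ − 3.978 × 10⁻⁴ = 7.642 × 10⁻⁴, so Δρ ≈ 0.7825 kg m⁻³.
N² = (g/ρ₀)·Δρ/Δz = g·(Δρ/ρ₀)/Δz = 9.81 × 7.642 × 10⁻⁴ / 19 = 3.9457 × 10⁻⁴ s⁻².
N = √(3.9457 × 10⁻⁴) = 0.019864 rad s⁻¹ → T = 2π/N = 316.31 s ≈ 316 s.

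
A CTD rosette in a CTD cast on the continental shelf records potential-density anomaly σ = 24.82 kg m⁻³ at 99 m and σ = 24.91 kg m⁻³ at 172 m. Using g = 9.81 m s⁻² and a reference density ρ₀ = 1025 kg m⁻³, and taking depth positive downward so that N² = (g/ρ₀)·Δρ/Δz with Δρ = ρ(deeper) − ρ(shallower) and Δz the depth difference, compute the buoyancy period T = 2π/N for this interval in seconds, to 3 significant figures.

Δρ = 1024.91 − 1024.82 = 0.09 kg m⁻³ over Δz = 172 − 99 = 73 m.
N² = (9.81/1025) × (0.09/73) = 1.1800 × 10⁻⁵ s⁻².
N = √(1.1800 × 10⁻⁵) = 3.4351 × 10⁻³ rad s⁻¹, so T = 2π/N = 1.8291 × 10³ s ≈ 1.83 × 10³ s.

1.83 × 10³ s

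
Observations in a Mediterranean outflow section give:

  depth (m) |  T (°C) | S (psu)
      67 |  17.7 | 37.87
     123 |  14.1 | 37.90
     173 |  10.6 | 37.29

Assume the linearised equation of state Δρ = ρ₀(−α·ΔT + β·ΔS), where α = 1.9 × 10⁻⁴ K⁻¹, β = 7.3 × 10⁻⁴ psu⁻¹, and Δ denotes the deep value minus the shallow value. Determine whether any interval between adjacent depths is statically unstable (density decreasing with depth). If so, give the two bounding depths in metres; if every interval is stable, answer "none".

Evaluate Δρ/ρ₀ = −αΔT + βΔS across each adjacent pair:
  67–123 m: −αΔT+βΔS = −(1.9 × 10⁻⁴)(-3.6)+(7.3 × 10⁻⁴)(+0.03) = 7.1 × 10⁻⁴ → stable
  123–173 m: −αΔT+βΔS = −(1.9 × 10⁻⁴)(-3.5)+(7.3 × 10⁻⁴)(-0.61) = 2.2 × 10⁻⁴ → stable
Every interval has Δρ > 0: the column is stably stratified throughout.

none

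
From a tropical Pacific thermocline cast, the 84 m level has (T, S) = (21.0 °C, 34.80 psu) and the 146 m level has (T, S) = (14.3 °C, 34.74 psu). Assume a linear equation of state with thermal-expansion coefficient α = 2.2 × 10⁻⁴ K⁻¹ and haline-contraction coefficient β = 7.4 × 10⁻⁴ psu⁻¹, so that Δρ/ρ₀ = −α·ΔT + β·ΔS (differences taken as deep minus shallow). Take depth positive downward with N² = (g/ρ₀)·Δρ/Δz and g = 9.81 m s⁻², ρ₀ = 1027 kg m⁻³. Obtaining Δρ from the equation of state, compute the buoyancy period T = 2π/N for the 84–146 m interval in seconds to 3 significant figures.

ΔT = -6.7 K, ΔS = -0.06 psu (deep − shallow).
Δρ/ρ₀ = −αΔT + βΔS = 1.474 × 10⁻³ − 4.44 × 10⁻⁵ = 1.4296 × 10⁻³, so Δρ ≈ 1.468 kg m⁻³.
N² = (g/ρ₀)·Δρ/Δz = g·(Δρ/ρ₀)/Δz = 9.81 × 1.4296 × 10⁻³ / 62 = 2.2620 × 10⁻⁴ s⁻².
N = √(2.2620 × 10⁻⁴) = 0.015040 rad s⁻¹ → T = 2π/N = 417.76 s ≈ 418 s.

418 s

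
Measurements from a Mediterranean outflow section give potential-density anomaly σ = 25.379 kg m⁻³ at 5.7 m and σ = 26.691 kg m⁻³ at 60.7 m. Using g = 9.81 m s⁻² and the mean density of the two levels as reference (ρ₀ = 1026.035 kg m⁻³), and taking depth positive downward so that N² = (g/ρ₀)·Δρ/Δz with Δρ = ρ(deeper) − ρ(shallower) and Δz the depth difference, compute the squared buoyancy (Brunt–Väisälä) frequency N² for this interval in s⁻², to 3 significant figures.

Δρ = 1026.691 − 1025.379 = 1.312 kg m⁻³ over Δz = 60.7 − 5.7 = 55 m.
N² = (9.81/1026.035) × (1.312/55) = 2.2808 × 10⁻⁴ s⁻² ≈ 2.28 × 10⁻⁴ s⁻².

2.28 × 10⁻⁴ s⁻²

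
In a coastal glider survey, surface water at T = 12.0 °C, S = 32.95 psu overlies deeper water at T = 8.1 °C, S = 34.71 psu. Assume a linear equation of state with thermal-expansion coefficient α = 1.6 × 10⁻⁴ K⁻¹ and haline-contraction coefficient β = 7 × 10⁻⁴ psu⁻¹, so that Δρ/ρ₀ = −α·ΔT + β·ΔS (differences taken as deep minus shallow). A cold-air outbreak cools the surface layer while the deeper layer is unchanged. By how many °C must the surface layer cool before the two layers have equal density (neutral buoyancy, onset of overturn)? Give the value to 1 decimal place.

Neutral buoyancy requires Δρ = 0, i.e. −α(T_deep − T_surf′) + β(S_deep − S_surf) = 0.
T_surf′ = T_deep − (β/α)·ΔS = 8.1 − (7 × 10⁻⁴/1.6 × 10⁻⁴)·(+1.76) = 0.400 °C.
Cooling required: 12.0 − (0.400) = 11.600 °C.

11.6 °C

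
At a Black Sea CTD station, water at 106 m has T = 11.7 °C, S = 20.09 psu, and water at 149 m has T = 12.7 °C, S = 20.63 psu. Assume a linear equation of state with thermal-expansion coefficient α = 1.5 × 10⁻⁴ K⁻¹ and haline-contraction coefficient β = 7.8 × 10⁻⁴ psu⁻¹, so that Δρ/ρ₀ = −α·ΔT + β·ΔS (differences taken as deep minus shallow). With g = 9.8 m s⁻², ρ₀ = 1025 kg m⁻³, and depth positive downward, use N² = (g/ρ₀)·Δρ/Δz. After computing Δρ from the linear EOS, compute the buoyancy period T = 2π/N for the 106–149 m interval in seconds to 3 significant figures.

799 s

ΔT = +1.0 K, ΔS = +0.54 psu (deep − shallow).
Δρ/ρ₀ = −αΔT + βΔS = -1.50 × 10⁻⁴ + 4.212 × 10⁻⁴ = 2.712 × 10⁻⁴, so Δρ ≈ 0.2780 kg m⁻³.
N² = (g/ρ₀)·Δρ/Δz = g·(Δρ/ρ₀)/Δz = 9.8 × 2.712 × 10⁻⁴ / 43 = 6.1808 × 10⁻⁵ s⁻².
N = √(6.1808 × 10⁻⁵) = 7.8618 × 10⁻³ rad s⁻¹ → T = 2π/N = 799.20 s ≈ 799 s.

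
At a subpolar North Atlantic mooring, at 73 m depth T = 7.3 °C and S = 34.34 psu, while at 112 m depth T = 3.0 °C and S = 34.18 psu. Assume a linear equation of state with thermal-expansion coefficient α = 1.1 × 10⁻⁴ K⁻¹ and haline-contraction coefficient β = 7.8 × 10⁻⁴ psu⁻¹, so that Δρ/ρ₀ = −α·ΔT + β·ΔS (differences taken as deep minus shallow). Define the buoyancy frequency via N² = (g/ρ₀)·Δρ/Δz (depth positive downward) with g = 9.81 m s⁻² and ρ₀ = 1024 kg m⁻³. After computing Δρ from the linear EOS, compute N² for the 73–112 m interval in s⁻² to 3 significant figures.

8.76 × 10⁻⁵ s⁻²

ΔT = -4.3 K, ΔS = -0.16 psu (deep − shallow).
Δρ/ρ₀ = −αΔT + βΔS = 4.73 × 10⁻⁴ − 1.248 × 10⁻⁴ = 3.482 × 10⁻⁴, so Δρ ≈ 0.3566 kg m⁻³.
N² = (g/ρ₀)·Δρ/Δz = g·(Δρ/ρ₀)/Δz = 9.81 × 3.482 × 10⁻⁴ / 39 = 8.7586 × 10⁻⁵ s⁻² ≈ 8.76 × 10⁻⁵ s⁻².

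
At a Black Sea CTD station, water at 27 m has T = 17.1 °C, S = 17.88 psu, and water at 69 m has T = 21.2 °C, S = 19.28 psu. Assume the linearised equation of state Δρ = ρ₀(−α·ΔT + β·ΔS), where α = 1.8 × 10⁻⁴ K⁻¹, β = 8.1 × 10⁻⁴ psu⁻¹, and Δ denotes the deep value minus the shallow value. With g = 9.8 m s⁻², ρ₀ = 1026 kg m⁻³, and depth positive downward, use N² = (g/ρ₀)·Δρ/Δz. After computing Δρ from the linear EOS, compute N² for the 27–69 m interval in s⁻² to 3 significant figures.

ΔT = +4.1 K, ΔS = +1.40 psu (deep − shallow).
Δρ/ρ₀ = −αΔT + βΔS = -7.38 × 10⁻⁴ + 1.134 × 10⁻³ = 3.96 × 10⁻⁴, so Δρ ≈ 0.4063 kg m⁻³.
N² = (g/ρ₀)·Δρ/Δz = g·(Δρ/ρ₀)/Δz = 9.8 × 3.96 × 10⁻⁴ / 42 = 9.2400 × 10⁻⁵ s⁻² ≈ 9.24 × 10⁻⁵ s⁻².

9.24 × 10⁻⁵ s⁻²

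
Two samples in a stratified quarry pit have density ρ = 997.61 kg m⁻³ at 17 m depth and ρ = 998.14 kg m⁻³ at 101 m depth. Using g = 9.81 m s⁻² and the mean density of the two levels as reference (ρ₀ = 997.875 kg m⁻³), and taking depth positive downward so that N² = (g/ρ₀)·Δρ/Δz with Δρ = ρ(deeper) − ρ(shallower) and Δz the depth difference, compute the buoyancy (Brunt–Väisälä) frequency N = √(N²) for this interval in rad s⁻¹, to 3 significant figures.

Δρ = 998.14 − 997.61 = 0.53 kg m⁻³ over Δz = 101 − 17 = 84 m.
N² = (9.81/997.875) × (0.53/84) = 6.2028 × 10⁻⁵ s⁻².
N = √(6.2028 × 10⁻⁵) = 7.8758 × 10⁻³ rad s⁻¹ ≈ 7.88 × 10⁻³ rad s⁻¹.

7.88 × 10⁻³ rad s⁻¹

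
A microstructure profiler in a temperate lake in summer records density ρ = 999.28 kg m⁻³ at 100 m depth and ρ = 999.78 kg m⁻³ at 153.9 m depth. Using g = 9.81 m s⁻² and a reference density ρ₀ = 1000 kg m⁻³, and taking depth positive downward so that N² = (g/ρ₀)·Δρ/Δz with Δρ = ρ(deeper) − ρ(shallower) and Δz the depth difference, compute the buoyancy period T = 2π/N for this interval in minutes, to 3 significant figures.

Δρ = 999.78 − 999.28 = 0.50 kg m⁻³ over Δz = 153.9 − 100 = 53.9 m.
N² = (9.81/1000) × (0.50/53.9) = 9.1002 × 10⁻⁵ s⁻².
N = √(9.1002 × 10⁻⁵) = 9.5395 × 10⁻³ rad s⁻¹, so T = 2π/N = 658.65 s = 10.977 min ≈ 11.0 min.

11.0 min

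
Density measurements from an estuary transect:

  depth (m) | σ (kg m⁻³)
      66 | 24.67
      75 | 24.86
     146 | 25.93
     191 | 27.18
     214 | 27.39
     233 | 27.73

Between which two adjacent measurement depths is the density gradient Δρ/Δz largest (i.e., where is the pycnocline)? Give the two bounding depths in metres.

146–191 m

Compute the density gradient over each adjacent pair:
  66–75 m: Δρ/Δz = 0.19/9 = 0.021 kg m⁻⁴
  75–146 m: Δρ/Δz = 1.07/71 = 0.015 kg m⁻⁴
  146–191 m: Δρ/Δz = 1.25/45 = 0.028 kg m⁻⁴
  191–214 m: Δρ/Δz = 0.21/23 = 9.1 × 10⁻³ kg m⁻⁴
  214–233 m: Δρ/Δz = 0.34/19 = 0.018 kg m⁻⁴
The largest gradient is in the 146–191 m interval — the pycnocline.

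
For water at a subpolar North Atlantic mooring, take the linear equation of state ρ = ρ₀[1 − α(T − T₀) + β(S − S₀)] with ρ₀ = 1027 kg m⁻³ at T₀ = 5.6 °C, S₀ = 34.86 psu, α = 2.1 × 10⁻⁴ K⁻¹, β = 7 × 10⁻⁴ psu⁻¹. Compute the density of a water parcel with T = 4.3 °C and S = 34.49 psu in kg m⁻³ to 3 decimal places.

1027.014 kg m⁻³

T − T₀ = -1.3 K, S − S₀ = -0.37 psu.
Bracket = 1 − α·(-1.3) + β·(-0.37) = 1 + (1.40 × 10⁻⁵) = 1.0000140.
ρ = 1027 × 1.0000140 = 1027.014 kg m⁻³.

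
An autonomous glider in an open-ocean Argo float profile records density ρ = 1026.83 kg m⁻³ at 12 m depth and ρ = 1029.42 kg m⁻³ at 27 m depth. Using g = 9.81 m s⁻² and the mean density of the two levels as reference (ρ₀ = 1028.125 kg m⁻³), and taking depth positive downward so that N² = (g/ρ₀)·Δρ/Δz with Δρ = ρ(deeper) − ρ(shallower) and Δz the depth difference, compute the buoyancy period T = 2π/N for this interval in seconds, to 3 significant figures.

155 s

Δρ = 1029.42 − 1026.83 = 2.59 kg m⁻³ over Δz = 27 − 12 = 15 m.
N² = (9.81/1028.125) × (2.59/15) = 1.6475 × 10⁻³ s⁻².
N = √(1.6475 × 10⁻³) = 0.040589 rad s⁻¹, so T = 2π/N = 154.80 s ≈ 155 s.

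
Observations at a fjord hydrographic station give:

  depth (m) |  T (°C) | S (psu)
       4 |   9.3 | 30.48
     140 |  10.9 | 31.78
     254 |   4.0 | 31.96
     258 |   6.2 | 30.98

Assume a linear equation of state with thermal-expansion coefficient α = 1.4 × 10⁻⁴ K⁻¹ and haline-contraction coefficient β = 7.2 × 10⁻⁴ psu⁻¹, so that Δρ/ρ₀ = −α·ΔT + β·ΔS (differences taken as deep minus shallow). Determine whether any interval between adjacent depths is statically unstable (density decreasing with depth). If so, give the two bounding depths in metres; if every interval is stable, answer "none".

Evaluate Δρ/ρ₀ = −αΔT + βΔS across each adjacent pair:
  4–140 m: −αΔT+βΔS = −(1.4 × 10⁻⁴)(+1.6)+(7.2 × 10⁻⁴)(+1.30) = 7.1 × 10⁻⁴ → stable
  140–254 m: −αΔT+βΔS = −(1.4 × 10⁻⁴)(-6.9)+(7.2 × 10⁻⁴)(+0.18) = 1.1 × 10⁻³ → stable
  254–258 m: −αΔT+βΔS = −(1.4 × 10⁻⁴)(+2.2)+(7.2 × 10⁻⁴)(-0.98) = -1.0 × 10⁻³ → UNSTABLE
The 254–258 m interval has Δρ < 0: lighter water underlies denser water.

254–258 m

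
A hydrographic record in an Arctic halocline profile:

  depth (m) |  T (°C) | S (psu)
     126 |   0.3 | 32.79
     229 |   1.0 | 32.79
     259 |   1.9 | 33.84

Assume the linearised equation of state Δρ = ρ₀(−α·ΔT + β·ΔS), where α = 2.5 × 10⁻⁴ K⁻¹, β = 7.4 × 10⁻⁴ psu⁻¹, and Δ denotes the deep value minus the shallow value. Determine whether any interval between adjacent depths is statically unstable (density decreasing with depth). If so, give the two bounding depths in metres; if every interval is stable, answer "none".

126–229 m

Evaluate Δρ/ρ₀ = −αΔT + βΔS across each adjacent pair:
  126–229 m: −αΔT+βΔS = −(2.5 × 10⁻⁴)(+0.7)+(7.4 × 10⁻⁴)(+0.00) = -1.7 × 10⁻⁴ → UNSTABLE
  229–259 m: −αΔT+βΔS = −(2.5 × 10⁻⁴)(+0.9)+(7.4 × 10⁻⁴)(+1.05) = 5.5 × 10⁻⁴ → stable
The 126–229 m interval has Δρ < 0: lighter water underlies denser water.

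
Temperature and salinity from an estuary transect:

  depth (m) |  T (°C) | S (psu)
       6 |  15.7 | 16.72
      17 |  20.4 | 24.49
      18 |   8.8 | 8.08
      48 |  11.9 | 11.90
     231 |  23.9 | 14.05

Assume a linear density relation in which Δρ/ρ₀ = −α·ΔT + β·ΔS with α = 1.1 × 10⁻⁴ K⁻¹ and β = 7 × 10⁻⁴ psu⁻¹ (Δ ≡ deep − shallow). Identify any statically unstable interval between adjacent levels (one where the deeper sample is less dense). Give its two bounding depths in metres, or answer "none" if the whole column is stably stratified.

Evaluate Δρ/ρ₀ = −αΔT + βΔS across each adjacent pair:
  6–17 m: −αΔT+βΔS = −(1.1 × 10⁻⁴)(+4.7)+(7 × 10⁻⁴)(+7.77) = 4.9 × 10⁻³ → stable
  17–18 m: −αΔT+βΔS = −(1.1 × 10⁻⁴)(-11.6)+(7 × 10⁻⁴)(-16.41) = -0.010 → UNSTABLE
  18–48 m: −αΔT+βΔS = −(1.1 × 10⁻⁴)(+3.1)+(7 × 10⁻⁴)(+3.82) = 2.3 × 10⁻³ → stable
  48–231 m: −αΔT+βΔS = −(1.1 × 10⁻⁴)(+12.0)+(7 × 10⁻⁴)(+2.15) = 1.8 × 10⁻⁴ → stable
The 17–18 m interval has Δρ < 0: lighter water underlies denser water.

17–18 m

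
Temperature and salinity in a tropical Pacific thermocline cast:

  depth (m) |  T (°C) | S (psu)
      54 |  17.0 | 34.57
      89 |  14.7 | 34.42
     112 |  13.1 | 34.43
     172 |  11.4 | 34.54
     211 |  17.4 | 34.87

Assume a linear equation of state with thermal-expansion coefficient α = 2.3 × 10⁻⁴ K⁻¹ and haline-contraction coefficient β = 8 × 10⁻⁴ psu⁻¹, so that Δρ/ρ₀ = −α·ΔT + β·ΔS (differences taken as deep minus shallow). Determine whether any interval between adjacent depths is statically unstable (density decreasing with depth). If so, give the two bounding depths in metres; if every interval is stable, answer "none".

Evaluate Δρ/ρ₀ = −αΔT + βΔS across each adjacent pair:
  54–89 m: −αΔT+βΔS = −(2.3 × 10⁻⁴)(-2.3)+(8 × 10⁻⁴)(-0.15) = 4.1 × 10⁻⁴ → stable
  89–112 m: −αΔT+βΔS = −(2.3 × 10⁻⁴)(-1.6)+(8 × 10⁻⁴)(+0.01) = 3.8 × 10⁻⁴ → stable
  112–172 m: −αΔT+βΔS = −(2.3 × 10⁻⁴)(-1.7)+(8 × 10⁻⁴)(+0.11) = 4.8 × 10⁻⁴ → stable
  172–211 m: −αΔT+βΔS = −(2.3 × 10⁻⁴)(+6.0)+(8 × 10⁻⁴)(+0.33) = -1.1 × 10⁻³ → UNSTABLE
The 172–211 m interval has Δρ < 0: lighter water underlies denser water.

172–211 m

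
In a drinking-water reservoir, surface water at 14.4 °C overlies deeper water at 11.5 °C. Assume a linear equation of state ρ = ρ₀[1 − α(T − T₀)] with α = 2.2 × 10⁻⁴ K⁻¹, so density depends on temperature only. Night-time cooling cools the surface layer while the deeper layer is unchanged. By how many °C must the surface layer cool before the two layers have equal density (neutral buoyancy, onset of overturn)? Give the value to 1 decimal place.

With temperature the only control, equal density requires T_surf′ = T_deep.
T_surf′ = 11.5 °C.
Cooling required: 14.4 − 11.5 = 2.9 °C.

2.9 °C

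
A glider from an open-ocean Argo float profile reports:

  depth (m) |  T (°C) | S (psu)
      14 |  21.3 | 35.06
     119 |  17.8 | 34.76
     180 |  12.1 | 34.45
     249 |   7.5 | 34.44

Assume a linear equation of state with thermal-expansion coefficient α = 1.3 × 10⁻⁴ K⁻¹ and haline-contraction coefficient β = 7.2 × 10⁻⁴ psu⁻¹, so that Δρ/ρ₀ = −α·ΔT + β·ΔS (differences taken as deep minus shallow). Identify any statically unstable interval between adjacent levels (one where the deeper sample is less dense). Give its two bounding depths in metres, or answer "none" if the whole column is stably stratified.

none

Evaluate Δρ/ρ₀ = −αΔT + βΔS across each adjacent pair:
  14–119 m: −αΔT+βΔS = −(1.3 × 10⁻⁴)(-3.5)+(7.2 × 10⁻⁴)(-0.30) = 2.4 × 10⁻⁴ → stable
  119–180 m: −αΔT+βΔS = −(1.3 × 10⁻⁴)(-5.7)+(7.2 × 10⁻⁴)(-0.31) = 5.2 × 10⁻⁴ → stable
  180–249 m: −αΔT+βΔS = −(1.3 × 10⁻⁴)(-4.6)+(7.2 × 10⁻⁴)(-0.01) = 5.9 × 10⁻⁴ → stable
Every interval has Δρ > 0: the column is stably stratified throughout.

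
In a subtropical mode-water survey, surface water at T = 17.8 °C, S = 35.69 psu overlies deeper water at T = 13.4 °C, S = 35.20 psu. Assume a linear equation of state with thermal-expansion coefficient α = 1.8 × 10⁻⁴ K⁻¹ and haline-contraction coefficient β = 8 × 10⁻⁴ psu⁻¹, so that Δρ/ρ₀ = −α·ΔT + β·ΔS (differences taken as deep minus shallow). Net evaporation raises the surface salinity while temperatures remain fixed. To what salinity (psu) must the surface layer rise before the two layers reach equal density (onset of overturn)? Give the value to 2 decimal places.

Neutral buoyancy requires −α(T_deep − T_surf) + β(S_deep − S_surf′) = 0.
S_surf′ = S_deep − (α/β)·ΔT = 35.20 − (1.8 × 10⁻⁴/8 × 10⁻⁴)·(-4.4) = 36.1900 psu.
Increase required: 36.1900 − 35.69 = 0.5000 psu.

36.19 psu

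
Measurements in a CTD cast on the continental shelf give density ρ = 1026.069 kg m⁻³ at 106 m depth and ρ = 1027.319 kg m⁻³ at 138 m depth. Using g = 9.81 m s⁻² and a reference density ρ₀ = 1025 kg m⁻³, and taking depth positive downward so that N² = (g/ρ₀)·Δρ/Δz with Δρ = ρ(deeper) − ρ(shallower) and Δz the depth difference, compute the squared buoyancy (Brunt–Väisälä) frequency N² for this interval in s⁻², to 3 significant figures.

3.74 × 10⁻⁴ s⁻²

Δρ = 1027.319 − 1026.069 = 1.250 kg m⁻³ over Δz = 138 − 106 = 32 m.
N² = (9.81/1025) × (1.250/32) = 3.7386 × 10⁻⁴ s⁻² ≈ 3.74 × 10⁻⁴ s⁻².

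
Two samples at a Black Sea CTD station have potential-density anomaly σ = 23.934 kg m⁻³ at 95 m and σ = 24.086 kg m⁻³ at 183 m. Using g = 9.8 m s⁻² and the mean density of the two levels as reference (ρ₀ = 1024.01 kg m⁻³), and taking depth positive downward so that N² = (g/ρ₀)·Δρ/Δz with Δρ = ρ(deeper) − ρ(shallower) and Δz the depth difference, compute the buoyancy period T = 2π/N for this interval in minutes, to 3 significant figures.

25.8 min

Δρ = 1024.086 − 1023.934 = 0.152 kg m⁻³ over Δz = 183 − 95 = 88 m.
N² = (9.8/1024.01) × (0.152/88) = 1.6530 × 10⁻⁵ s⁻².
N = √(1.6530 × 10⁻⁵) = 4.0657 × 10⁻³ rad s⁻¹, so T = 2π/N = 1.5454 × 10³ s = 25.757 min ≈ 25.8 min.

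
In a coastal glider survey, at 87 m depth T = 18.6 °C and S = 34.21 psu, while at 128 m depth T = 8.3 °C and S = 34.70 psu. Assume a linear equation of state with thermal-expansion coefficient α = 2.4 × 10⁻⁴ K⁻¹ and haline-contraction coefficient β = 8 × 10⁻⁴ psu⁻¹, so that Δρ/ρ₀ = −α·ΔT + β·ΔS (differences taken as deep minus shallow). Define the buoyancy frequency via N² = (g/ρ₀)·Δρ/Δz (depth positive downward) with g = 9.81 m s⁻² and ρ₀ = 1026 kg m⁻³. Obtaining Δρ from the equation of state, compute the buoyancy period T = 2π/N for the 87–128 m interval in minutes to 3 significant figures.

ΔT = -10.3 K, ΔS = +0.49 psu (deep − shallow).
Δρ/ρ₀ = −αΔT + βΔS = 2.472 × 10⁻³ + 3.92 × 10⁻⁴ = 2.864 × 10⁻³, so Δρ ≈ 2.938 kg m⁻³.
N² = (g/ρ₀)·Δρ/Δz = g·(Δρ/ρ₀)/Δz = 9.81 × 2.864 × 10⁻³ / 41 = 6.8526 × 10⁻⁴ s⁻².
N = √(6.8526 × 10⁻⁴) = 0.026177 rad s⁻¹ → T = 2π/N = 240.03 s = 4.0005 min ≈ 4.00 min.

4.00 min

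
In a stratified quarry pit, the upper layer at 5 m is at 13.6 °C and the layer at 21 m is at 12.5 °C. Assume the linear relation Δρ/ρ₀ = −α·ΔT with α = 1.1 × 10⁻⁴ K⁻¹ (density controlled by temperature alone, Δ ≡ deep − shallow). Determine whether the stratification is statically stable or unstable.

stable

ΔT = 12.5 − 13.6 = -1.1 K, so Δρ/ρ₀ = −αΔT = 1.21 × 10⁻⁴.
Δρ/ρ₀ > 0, so Δρ > 0: deeper water is denser → statically stable.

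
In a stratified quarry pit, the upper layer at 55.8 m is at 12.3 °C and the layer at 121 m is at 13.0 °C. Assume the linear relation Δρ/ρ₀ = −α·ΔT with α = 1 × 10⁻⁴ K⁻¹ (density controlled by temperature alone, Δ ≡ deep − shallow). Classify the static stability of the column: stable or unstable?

unstable

ΔT = 13.0 − 12.3 = +0.7 K, so Δρ/ρ₀ = −αΔT = -7.00 × 10⁻⁵.
Δρ/ρ₀ < 0, so Δρ < 0: deeper water is lighter → statically unstable; the column would overturn.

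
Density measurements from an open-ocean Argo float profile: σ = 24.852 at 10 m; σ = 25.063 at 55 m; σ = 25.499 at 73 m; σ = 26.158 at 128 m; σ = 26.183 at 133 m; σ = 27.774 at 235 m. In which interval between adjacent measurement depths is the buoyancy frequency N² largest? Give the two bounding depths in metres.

Compute the density gradient over each adjacent pair:
  10–55 m: Δρ/Δz = 0.211/45 = 4.7 × 10⁻³ kg m⁻⁴
  55–73 m: Δρ/Δz = 0.436/18 = 0.024 kg m⁻⁴
  73–128 m: Δρ/Δz = 0.659/55 = 0.012 kg m⁻⁴
  128–133 m: Δρ/Δz = 0.025/5 = 5.0 × 10⁻³ kg m⁻⁴
  133–235 m: Δρ/Δz = 1.591/102 = 0.016 kg m⁻⁴
The largest gradient is in the 55–73 m interval — the pycnocline.

55–73 m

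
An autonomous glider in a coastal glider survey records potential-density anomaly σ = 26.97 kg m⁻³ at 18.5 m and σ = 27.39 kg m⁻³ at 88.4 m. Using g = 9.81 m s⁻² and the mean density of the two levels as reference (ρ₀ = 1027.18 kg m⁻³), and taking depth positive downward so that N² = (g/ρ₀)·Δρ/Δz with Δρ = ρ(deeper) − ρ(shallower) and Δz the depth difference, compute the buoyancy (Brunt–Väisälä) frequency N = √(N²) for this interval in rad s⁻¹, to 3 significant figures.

Δρ = 1027.39 − 1026.97 = 0.42 kg m⁻³ over Δz = 88.4 − 18.5 = 69.9 m.
N² = (9.81/1027.18) × (0.42/69.9) = 5.7384 × 10⁻⁵ s⁻².
N = √(5.7384 × 10⁻⁵) = 7.5752 × 10⁻³ rad s⁻¹ ≈ 7.58 × 10⁻³ rad s⁻¹.

7.58 × 10⁻³ rad s⁻¹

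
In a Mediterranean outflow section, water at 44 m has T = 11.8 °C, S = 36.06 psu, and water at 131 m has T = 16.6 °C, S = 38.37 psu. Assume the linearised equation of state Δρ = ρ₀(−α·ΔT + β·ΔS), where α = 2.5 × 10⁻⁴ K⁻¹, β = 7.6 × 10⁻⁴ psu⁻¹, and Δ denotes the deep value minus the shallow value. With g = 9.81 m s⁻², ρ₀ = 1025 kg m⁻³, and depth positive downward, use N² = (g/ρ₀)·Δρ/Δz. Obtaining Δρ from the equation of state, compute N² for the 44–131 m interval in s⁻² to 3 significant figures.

ΔT = +4.8 K, ΔS = +2.31 psu (deep − shallow).
Δρ/ρ₀ = −αΔT + βΔS = -1.20 × 10⁻³ + 1.7556 × 10⁻³ = 5.556 × 10⁻⁴, so Δρ ≈ 0.5695 kg m⁻³.
N² = (g/ρ₀)·Δρ/Δz = g·(Δρ/ρ₀)/Δz = 9.81 × 5.556 × 10⁻⁴ / 87 = 6.2649 × 10⁻⁵ s⁻² ≈ 6.26 × 10⁻⁵ s⁻².

6.26 × 10⁻⁵ s⁻²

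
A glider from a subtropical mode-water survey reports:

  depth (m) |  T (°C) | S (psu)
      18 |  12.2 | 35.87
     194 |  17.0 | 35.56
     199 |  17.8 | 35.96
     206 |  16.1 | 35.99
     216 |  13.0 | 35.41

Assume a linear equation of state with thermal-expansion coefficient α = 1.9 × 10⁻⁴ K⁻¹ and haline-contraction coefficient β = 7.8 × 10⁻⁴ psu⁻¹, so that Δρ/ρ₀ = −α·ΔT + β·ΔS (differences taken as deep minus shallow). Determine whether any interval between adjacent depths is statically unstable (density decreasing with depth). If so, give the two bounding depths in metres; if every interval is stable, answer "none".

18–194 m

Evaluate Δρ/ρ₀ = −αΔT + βΔS across each adjacent pair:
  18–194 m: −αΔT+βΔS = −(1.9 × 10⁻⁴)(+4.8)+(7.8 × 10⁻⁴)(-0.31) = -1.2 × 10⁻³ → UNSTABLE
  194–199 m: −αΔT+βΔS = −(1.9 × 10⁻⁴)(+0.8)+(7.8 × 10⁻⁴)(+0.40) = 1.6 × 10⁻⁴ → stable
  199–206 m: −αΔT+βΔS = −(1.9 × 10⁻⁴)(-1.7)+(7.8 × 10⁻⁴)(+0.03) = 3.5 × 10⁻⁴ → stable
  206–216 m: −αΔT+βΔS = −(1.9 × 10⁻⁴)(-3.1)+(7.8 × 10⁻⁴)(-0.58) = 1.4 × 10⁻⁴ → stable
The 18–194 m interval has Δρ < 0: lighter water underlies denser water.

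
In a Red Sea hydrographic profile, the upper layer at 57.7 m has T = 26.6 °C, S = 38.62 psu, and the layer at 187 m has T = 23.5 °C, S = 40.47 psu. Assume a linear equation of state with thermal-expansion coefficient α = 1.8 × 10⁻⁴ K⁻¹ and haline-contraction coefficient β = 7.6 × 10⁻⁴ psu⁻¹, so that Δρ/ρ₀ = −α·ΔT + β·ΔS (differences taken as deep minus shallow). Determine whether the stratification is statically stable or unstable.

ΔT = 23.5 − 26.6 = -3.1 K and ΔS = 40.47 − 38.62 = +1.85 psu (deep − shallow).
−αΔT = 5.58 × 10⁻⁴; βΔS = 1.406 × 10⁻³; sum Δρ/ρ₀ = 1.964 × 10⁻³.
Δρ/ρ₀ > 0, so Δρ > 0: deeper water is denser → statically stable.

stable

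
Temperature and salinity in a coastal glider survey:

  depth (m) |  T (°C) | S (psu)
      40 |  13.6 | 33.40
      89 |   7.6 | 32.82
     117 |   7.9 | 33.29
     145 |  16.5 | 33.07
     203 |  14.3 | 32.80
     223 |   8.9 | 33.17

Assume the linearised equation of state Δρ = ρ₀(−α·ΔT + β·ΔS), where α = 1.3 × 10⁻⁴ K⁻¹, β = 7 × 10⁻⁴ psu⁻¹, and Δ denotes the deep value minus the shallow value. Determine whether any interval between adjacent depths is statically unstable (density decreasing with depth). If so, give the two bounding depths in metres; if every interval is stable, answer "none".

117–145 m

Evaluate Δρ/ρ₀ = −αΔT + βΔS across each adjacent pair:
  40–89 m: −αΔT+βΔS = −(1.3 × 10⁻⁴)(-6.0)+(7 × 10⁻⁴)(-0.58) = 3.7 × 10⁻⁴ → stable
  89–117 m: −αΔT+βΔS = −(1.3 × 10⁻⁴)(+0.3)+(7 × 10⁻⁴)(+0.47) = 2.9 × 10⁻⁴ → stable
  117–145 m: −αΔT+βΔS = −(1.3 × 10⁻⁴)(+8.6)+(7 × 10⁻⁴)(-0.22) = -1.3 × 10⁻³ → UNSTABLE
  145–203 m: −αΔT+βΔS = −(1.3 × 10⁻⁴)(-2.2)+(7 × 10⁻⁴)(-0.27) = 9.7 × 10⁻⁵ → stable
  203–223 m: −αΔT+βΔS = −(1.3 × 10⁻⁴)(-5.4)+(7 × 10⁻⁴)(+0.37) = 9.6 × 10⁻⁴ → stable
The 117–145 m interval has Δρ < 0: lighter water underlies denser water.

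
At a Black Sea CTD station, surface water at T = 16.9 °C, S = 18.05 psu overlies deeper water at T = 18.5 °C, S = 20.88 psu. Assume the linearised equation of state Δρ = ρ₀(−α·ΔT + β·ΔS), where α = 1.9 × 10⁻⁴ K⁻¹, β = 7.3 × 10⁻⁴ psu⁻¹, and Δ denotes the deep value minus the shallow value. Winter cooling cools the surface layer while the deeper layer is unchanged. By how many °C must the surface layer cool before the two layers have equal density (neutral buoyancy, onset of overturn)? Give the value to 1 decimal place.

9.3 °C

Neutral buoyancy requires Δρ = 0, i.e. −α(T_deep − T_surf′) + β(S_deep − S_surf) = 0.
T_surf′ = T_deep − (β/α)·ΔS = 18.5 − (7.3 × 10⁻⁴/1.9 × 10⁻⁴)·(+2.83) = 7.627 °C.
Cooling required: 16.9 − (7.627) = 9.273 °C.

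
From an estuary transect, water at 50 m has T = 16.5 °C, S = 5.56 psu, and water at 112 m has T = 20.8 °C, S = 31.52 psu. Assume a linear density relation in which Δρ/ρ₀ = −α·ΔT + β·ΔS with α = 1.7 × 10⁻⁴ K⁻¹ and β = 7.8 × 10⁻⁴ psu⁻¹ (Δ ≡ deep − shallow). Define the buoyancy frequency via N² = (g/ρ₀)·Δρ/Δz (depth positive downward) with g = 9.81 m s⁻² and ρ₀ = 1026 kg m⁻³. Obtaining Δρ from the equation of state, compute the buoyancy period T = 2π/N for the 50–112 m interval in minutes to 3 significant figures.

1.88 min

ΔT = +4.3 K, ΔS = +25.96 psu (deep − shallow).
Δρ/ρ₀ = −αΔT + βΔS = -7.31 × 10⁻⁴ + 0.0202488 = 0.0195178, so Δρ ≈ 20.03 kg m⁻³.
N² = (g/ρ₀)·Δρ/Δz = g·(Δρ/ρ₀)/Δz = 9.81 × 0.0195178 / 62 = 3.0882 × 10⁻³ s⁻².
N = √(3.0882 × 10⁻³) = 0.055572 rad s⁻¹ → T = 2π/N = 113.06 s = 1.8843 min ≈ 1.88 min.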